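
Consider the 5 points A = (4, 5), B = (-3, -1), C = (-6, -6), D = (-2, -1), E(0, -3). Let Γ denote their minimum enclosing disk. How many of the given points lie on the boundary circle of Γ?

2

The minimum enclosing circle of a finite set is fixed by two of the points (as a diameter) or three (as a circumcircle).
The farthest pair is A–C with squared distance 221. The circle on this segment as diameter has centre (-1, -0.5) and r² = 221/4 = 55.25.
Check B: distance² to centre = 4.25 ≤ 55.25, so it lies inside.
All remaining points lie in this disk, and no smaller disk contains both endpoints, so this is the minimum enclosing circle.
The points at distance exactly r from the centre are A, C — 2 points.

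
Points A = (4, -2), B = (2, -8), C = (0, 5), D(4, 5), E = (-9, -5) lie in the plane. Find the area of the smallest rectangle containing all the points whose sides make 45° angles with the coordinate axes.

172.5

In coordinates u = x + y, v = x − y the rectangle is axis-aligned; the map (x,y)→(u,v) scales areas by 2.
u-values: 2, -6, 5, 9, -14; range = 9 − (-14) = 23.
v-values: 6, 10, -5, -1, -4; range = 10 − (-5) = 15.
Area = (23 × 15) / 2 = 172.5.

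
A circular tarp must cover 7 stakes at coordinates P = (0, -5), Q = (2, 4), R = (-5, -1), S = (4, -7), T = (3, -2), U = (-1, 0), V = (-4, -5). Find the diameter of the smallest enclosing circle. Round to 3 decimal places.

11.958

The minimum enclosing circle of a finite set is fixed by two of the points (as a diameter) or three (as a circumcircle).
The minimum enclosing circle is determined by three boundary points: Q, R, S.
Their circumcentre is (53/58, -109/58) with r² = 60125/1682.
The farthest remaining point V is at distance² 56993/1682 ≤ 60125/1682.
Diameter = 2r = 2√(60125/1682) ≈ 11.958.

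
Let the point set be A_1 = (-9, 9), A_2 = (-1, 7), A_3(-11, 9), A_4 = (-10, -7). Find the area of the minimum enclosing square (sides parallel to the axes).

256

The bounding box has width 10 and height 16.
An axis-aligned square enclosing the set must have side ≥ max(width, height).
So the minimum side is max(10, 16) = 16.
Area = 16² = 256.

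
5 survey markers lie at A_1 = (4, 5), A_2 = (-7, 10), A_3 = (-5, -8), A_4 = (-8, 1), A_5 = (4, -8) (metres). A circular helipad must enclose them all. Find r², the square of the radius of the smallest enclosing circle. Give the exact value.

111.25

The farthest pair is A_2–A_5 with squared distance 445. The circle on this segment as diameter has centre (-1.5, 1) and r² = 445/4 = 111.25.
Check A_1: distance² to centre = 46.25 ≤ 111.25, so it lies inside.
All remaining points lie in this disk, and no smaller disk contains both endpoints, so this is the minimum enclosing circle.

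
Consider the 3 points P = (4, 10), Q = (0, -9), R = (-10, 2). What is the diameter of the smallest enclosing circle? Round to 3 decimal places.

Side lengths²: PQ² = 377, PR² = 260, QR² = 221.
Since PQ² = 377 < 260 + 221 = 481, the triangle is acute, so the smallest enclosing circle is the circumcircle.
Circumcentre = (-1/9, 17/18), r² = 32045/324.
Diameter = 2r = 2√(32045/324) ≈ 19.890.

19.890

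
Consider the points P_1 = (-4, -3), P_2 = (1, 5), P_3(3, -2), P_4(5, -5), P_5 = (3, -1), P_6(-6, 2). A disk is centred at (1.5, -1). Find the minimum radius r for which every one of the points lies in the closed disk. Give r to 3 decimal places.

The required radius is the distance from (1.5, -1) to the farthest point.
Squared distances: 34.25, 36.25, 3.25, 28.25, 2.25, 65.25.
Maximum is 65.25, attained at P_6.
r = √(65.25) ≈ 8.078.

8.078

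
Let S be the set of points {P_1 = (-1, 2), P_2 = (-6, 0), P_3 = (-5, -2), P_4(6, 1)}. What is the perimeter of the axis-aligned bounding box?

Width = max x − min x = 6 − (-6) = 12.
Height = max y − min y = 2 − (-2) = 4.
Perimeter = 2(12 + 4) = 32.

32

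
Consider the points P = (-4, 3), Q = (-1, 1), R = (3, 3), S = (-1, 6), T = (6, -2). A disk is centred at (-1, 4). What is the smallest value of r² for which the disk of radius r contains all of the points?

The required radius is the distance from (-1, 4) to the farthest point.
Squared distances: 10, 9, 17, 4, 85.
Maximum is 85, attained at T.

85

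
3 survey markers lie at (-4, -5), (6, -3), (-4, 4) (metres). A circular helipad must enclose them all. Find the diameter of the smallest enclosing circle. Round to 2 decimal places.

12.45

Call the three points A, B, C in the order given.
Side lengths²: AB² = 104, AC² = 81, BC² = 149.
Since BC² = 149 < 104 + 81 = 185, the triangle is acute, so the smallest enclosing circle is the circumcircle.
Circumcentre = (0.3, -0.5), r² = 38.74.
Diameter = 2r = 2√(38.74) ≈ 12.45.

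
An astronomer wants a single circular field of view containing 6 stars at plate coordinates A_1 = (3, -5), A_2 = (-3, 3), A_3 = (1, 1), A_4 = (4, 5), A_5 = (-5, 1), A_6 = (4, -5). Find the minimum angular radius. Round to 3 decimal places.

5.918

By Welzl's lemma the MEC is supported by two points (diametrically opposite) or three points (on a circumcircle).
The minimum enclosing circle is determined by three boundary points: A_4, A_5, A_6.
Their circumcentre is (5/6, 0) with r² = 1261/36.
The farthest remaining point A_1 is at distance² 1069/36 ≤ 1261/36.
r = √(1261/36) ≈ 5.918.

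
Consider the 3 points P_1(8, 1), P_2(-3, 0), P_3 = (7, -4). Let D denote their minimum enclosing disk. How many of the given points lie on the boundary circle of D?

3

Side lengths²: P_1P_2² = 122, P_1P_3² = 26, P_2P_3² = 116.
Since P_1P_2² = 122 < 116 + 26 = 142, the triangle is acute, so the smallest enclosing circle is the circumcircle.
Circumcentre = (70/27, -14/27), r² = 22997/729.
The points at distance exactly r from the centre are P_1, P_2, P_3 — 3 points.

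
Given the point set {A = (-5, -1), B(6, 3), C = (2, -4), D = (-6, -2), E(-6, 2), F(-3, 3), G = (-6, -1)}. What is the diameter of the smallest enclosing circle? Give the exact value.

The minimum enclosing circle of a finite set is fixed by two of the points (as a diameter) or three (as a circumcircle).
The farthest pair is B–D with squared distance 169. The circle on this segment as diameter has centre (0, 0.5) and r² = 169/4 = 42.25.
Check A: distance² to centre = 27.25 ≤ 42.25, so it lies inside.
All remaining points lie in this disk, and no smaller disk contains both endpoints, so this is the minimum enclosing circle.
Diameter = 2r = 2√(42.25) = 13.

13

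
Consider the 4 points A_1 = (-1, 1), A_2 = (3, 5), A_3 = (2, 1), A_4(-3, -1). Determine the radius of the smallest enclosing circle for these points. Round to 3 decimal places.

4.243

A smallest enclosing disk is always determined by at most three of the input points on its boundary.
The farthest pair is A_2–A_4 with squared distance 72. The circle on this segment as diameter has centre (0, 2) and r² = 72/4 = 18.
Check A_1: distance² to centre = 2 ≤ 18, so it lies inside.
All remaining points lie in this disk, and no smaller disk contains both endpoints, so this is the minimum enclosing circle.
r = √18 ≈ 4.243.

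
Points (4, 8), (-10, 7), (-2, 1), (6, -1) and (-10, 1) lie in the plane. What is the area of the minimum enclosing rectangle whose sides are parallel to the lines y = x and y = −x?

252

In coordinates u = x + y, v = x − y the rectangle is axis-aligned; the map (x,y)→(u,v) scales areas by 2.
u-values: 12, -3, -1, 5, -9; range = 12 − (-9) = 21.
v-values: -4, -17, -3, 7, -11; range = 7 − (-17) = 24.
Area = (21 × 24) / 2 = 252.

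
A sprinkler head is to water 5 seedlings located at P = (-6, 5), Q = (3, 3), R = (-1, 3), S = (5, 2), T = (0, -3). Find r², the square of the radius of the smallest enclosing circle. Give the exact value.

1625/49

A smallest enclosing disk is always determined by at most three of the input points on its boundary.
The minimum enclosing circle is determined by three boundary points: P, S, T.
Their circumcentre is (-5/7, 19/7) with r² = 1625/49.
The farthest remaining point Q is at distance² 680/49 ≤ 1625/49.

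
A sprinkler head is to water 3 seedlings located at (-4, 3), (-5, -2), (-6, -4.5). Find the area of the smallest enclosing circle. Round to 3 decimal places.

47.320

Call the three points A, B, C in the order given.
Side lengths²: AB² = 26, AC² = 60.25, BC² = 7.25.
Since AC² = 60.25 ≥ 26 + 7.25 = 33.25, the angle opposite AC is not acute, so the smallest enclosing circle has AC as diameter.
Centre = midpoint of AC = (-5, -0.75), r² = 60.25/4 = 15.0625.
Area = π·r² = π·15.0625 ≈ 47.320.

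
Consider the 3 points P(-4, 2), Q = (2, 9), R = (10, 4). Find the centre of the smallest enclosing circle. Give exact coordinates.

(3, 3)

Side lengths²: PQ² = 85, PR² = 200, QR² = 89.
Since PR² = 200 ≥ 89 + 85 = 174, the angle opposite PR is not acute, so the smallest enclosing circle has PR as diameter.
Centre = midpoint of PR = (3, 3), r² = 200/4 = 50.
Centre = (3, 3).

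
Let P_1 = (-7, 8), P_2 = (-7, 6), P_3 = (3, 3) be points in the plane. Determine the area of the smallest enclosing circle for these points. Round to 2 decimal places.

Side lengths²: P_1P_2² = 4, P_1P_3² = 125, P_2P_3² = 109.
Since P_1P_3² = 125 ≥ 109 + 4 = 113, the angle opposite P_1P_3 is not acute, so the smallest enclosing circle has P_1P_3 as diameter.
Centre = midpoint of P_1P_3 = (-2, 5.5), r² = 125/4 = 31.25.
Area = π·r² = π·31.25 ≈ 98.17.

98.17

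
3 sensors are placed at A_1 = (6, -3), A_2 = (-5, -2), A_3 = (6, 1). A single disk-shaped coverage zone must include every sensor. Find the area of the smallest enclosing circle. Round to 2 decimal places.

Side lengths²: A_1A_2² = 122, A_1A_3² = 16, A_2A_3² = 130.
Since A_2A_3² = 130 < 122 + 16 = 138, the triangle is acute, so the smallest enclosing circle is the circumcircle.
Circumcentre = (7/11, -1), r² = 3965/121.
Area = π·r² = π·3965/121 ≈ 102.95.

102.95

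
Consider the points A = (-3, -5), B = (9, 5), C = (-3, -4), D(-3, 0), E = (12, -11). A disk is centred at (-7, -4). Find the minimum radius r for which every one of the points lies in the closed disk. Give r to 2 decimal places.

The required radius is the distance from (-7, -4) to the farthest point.
Squared distances: 17, 337, 16, 32, 410.
Maximum is 410, attained at E.
r = √410 ≈ 20.25.

20.25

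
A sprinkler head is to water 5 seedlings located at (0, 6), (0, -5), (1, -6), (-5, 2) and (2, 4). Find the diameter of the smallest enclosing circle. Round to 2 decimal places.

12.04

The farthest pair is (0, 6)–(1, -6) with squared distance 145. The circle on this segment as diameter has centre (0.5, 0) and r² = 145/4 = 36.25.
Check (0, -5): distance² to centre = 25.25 ≤ 36.25, so it lies inside.
All remaining points lie in this disk, and no smaller disk contains both endpoints, so this is the minimum enclosing circle.
Diameter = 2r = 2√(36.25) ≈ 12.04.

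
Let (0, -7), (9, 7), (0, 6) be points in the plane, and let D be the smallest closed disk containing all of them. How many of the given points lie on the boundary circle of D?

Call the three points A, B, C in the order given.
Side lengths²: AB² = 277, AC² = 169, BC² = 82.
Since AB² = 277 ≥ 169 + 82 = 251, the angle opposite AB is not acute, so the smallest enclosing circle has AB as diameter.
Centre = midpoint of AB = (4.5, 0), r² = 277/4 = 69.25.
The points at distance exactly r from the centre are (0, -7), (9, 7) — 2 points.

2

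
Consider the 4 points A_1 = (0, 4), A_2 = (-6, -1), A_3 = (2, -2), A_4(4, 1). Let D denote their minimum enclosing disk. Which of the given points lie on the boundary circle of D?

A_2, A_4

The farthest pair is A_2–A_4 with squared distance 104. The circle on this segment as diameter has centre (-1, 0) and r² = 104/4 = 26.
Check A_1: distance² to centre = 17 ≤ 26, so it lies inside.
All remaining points lie in this disk, and no smaller disk contains both endpoints, so this is the minimum enclosing circle.
The points at distance exactly r from the centre are A_2, A_4 — 2 points.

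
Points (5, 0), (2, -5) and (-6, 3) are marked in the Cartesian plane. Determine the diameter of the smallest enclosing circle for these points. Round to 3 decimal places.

11.753

Call the three points A, B, C in the order given.
Side lengths²: AB² = 34, AC² = 130, BC² = 128.
Since AC² = 130 < 128 + 34 = 162, the triangle is acute, so the smallest enclosing circle is the circumcircle.
Circumcentre = (-0.875, 0.125), r² = 34.53125.
Diameter = 2r = 2√(34.53125) ≈ 11.753.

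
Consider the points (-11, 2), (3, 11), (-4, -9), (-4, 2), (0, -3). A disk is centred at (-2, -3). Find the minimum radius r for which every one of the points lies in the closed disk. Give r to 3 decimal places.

The required radius is the distance from (-2, -3) to the farthest point.
Squared distances: 106, 221, 40, 29, 4.
Maximum is 221, attained at (3, 11).
r = √221 ≈ 14.866.

14.866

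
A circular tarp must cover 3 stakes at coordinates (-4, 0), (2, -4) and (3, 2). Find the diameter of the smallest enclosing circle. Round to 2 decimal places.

7.98

Call the three points A, B, C in the order given.
Side lengths²: AB² = 52, AC² = 53, BC² = 37.
Since AC² = 53 < 52 + 37 = 89, the triangle is acute, so the smallest enclosing circle is the circumcircle.
Circumcentre = (-0.05, -0.575), r² = 15.933125.
Diameter = 2r = 2√(15.933125) ≈ 7.98.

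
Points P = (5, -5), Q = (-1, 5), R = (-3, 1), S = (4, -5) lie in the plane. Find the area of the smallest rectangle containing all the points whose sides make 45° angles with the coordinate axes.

48

In coordinates u = x + y, v = x − y the rectangle is axis-aligned; the map (x,y)→(u,v) scales areas by 2.
u-values: 0, 4, -2, -1; range = 4 − (-2) = 6.
v-values: 10, -6, -4, 9; range = 10 − (-6) = 16.
Area = (6 × 16) / 2 = 48.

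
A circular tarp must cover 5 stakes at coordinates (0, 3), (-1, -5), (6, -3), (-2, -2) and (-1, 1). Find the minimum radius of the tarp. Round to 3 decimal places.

4.611

The minimum enclosing circle is determined by three boundary points: (0, 3), (-1, -5), (6, -3).
Their circumcentre is (31/18, -23/18) with r² = 3445/162.
The farthest remaining point (-2, -2) is at distance² 2329/162 ≤ 3445/162.
r = √(3445/162) ≈ 4.611.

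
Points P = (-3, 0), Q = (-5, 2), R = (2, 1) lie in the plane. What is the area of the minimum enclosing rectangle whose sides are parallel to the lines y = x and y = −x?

In coordinates u = x + y, v = x − y the rectangle is axis-aligned; the map (x,y)→(u,v) scales areas by 2.
u-values: -3, -3, 3; range = 3 − (-3) = 6.
v-values: -3, -7, 1; range = 1 − (-7) = 8.
Area = (6 × 8) / 2 = 24.

24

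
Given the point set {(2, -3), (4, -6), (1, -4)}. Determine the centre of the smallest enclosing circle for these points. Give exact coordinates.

(2.7, -4.7)

Call the three points A, B, C in the order given.
Side lengths²: AB² = 13, AC² = 2, BC² = 13.
Since BC² = 13 < 13 + 2 = 15, the triangle is acute, so the smallest enclosing circle is the circumcircle.
Circumcentre = (2.7, -4.7), r² = 3.38.
Centre = (2.7, -4.7).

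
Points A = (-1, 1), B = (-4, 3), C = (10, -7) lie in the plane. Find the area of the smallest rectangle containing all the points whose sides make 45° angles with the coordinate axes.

In coordinates u = x + y, v = x − y the rectangle is axis-aligned; the map (x,y)→(u,v) scales areas by 2.
u-values: 0, -1, 3; range = 3 − (-1) = 4.
v-values: -2, -7, 17; range = 17 − (-7) = 24.
Area = (4 × 24) / 2 = 48.

48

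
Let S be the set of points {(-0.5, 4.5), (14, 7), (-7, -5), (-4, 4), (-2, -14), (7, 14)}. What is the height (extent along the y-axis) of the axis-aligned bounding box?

max y = 14, min y = -14, so height = 28.

28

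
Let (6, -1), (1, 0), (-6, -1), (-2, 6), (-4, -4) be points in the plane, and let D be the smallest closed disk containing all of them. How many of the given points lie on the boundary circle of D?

A smallest enclosing disk is always determined by at most three of the input points on its boundary.
The minimum enclosing circle is determined by three boundary points: (6, -1), (-6, -1), (-2, 6).
Their circumcentre is (0, 3/14) with r² = 7345/196.
The farthest remaining point (-4, -4) is at distance² 6617/196 ≤ 7345/196.
The points at distance exactly r from the centre are (6, -1), (-6, -1), (-2, 6) — 3 points.

3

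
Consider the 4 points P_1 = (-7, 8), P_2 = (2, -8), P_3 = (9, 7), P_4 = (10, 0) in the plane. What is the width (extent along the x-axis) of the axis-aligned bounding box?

17

max x = 10, min x = -7, so width = 17.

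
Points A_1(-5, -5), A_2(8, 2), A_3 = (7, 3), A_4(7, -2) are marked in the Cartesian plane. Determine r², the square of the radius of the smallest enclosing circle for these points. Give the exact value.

54.5

A smallest enclosing disk is always determined by at most three of the input points on its boundary.
The farthest pair is A_1–A_2 with squared distance 218. The circle on this segment as diameter has centre (1.5, -1.5) and r² = 218/4 = 54.5.
Check A_3: distance² to centre = 50.5 ≤ 54.5, so it lies inside.
All remaining points lie in this disk, and no smaller disk contains both endpoints, so this is the minimum enclosing circle.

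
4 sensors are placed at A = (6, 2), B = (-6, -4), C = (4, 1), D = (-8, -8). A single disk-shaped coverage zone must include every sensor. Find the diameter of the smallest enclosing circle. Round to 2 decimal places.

The minimum enclosing circle of a finite set is fixed by two of the points (as a diameter) or three (as a circumcircle).
The farthest pair is A–D with squared distance 296. The circle on this segment as diameter has centre (-1, -3) and r² = 296/4 = 74.
Check B: distance² to centre = 26 ≤ 74, so it lies inside.
All remaining points lie in this disk, and no smaller disk contains both endpoints, so this is the minimum enclosing circle.
Diameter = 2r = 2√74 ≈ 17.20.

17.20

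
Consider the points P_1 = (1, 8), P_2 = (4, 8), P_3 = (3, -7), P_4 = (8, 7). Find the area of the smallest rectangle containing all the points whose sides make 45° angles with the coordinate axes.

161.5

In coordinates u = x + y, v = x − y the rectangle is axis-aligned; the map (x,y)→(u,v) scales areas by 2.
u-values: 9, 12, -4, 15; range = 15 − (-4) = 19.
v-values: -7, -4, 10, 1; range = 10 − (-7) = 17.
Area = (19 × 17) / 2 = 161.5.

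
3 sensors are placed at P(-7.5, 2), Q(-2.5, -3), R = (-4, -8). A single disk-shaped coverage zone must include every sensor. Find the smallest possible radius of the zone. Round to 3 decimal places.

Side lengths²: PQ² = 50, PR² = 112.25, QR² = 27.25.
Since PR² = 112.25 ≥ 50 + 27.25 = 77.25, the angle opposite PR is not acute, so the smallest enclosing circle has PR as diameter.
Centre = midpoint of PR = (-5.75, -3), r² = 112.25/4 = 28.0625.
r = √(28.0625) ≈ 5.297.

5.297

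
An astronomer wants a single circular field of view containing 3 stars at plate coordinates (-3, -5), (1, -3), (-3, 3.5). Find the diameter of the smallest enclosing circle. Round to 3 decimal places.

Call the three points A, B, C in the order given.
Side lengths²: AB² = 20, AC² = 72.25, BC² = 58.25.
Since AC² = 72.25 < 58.25 + 20 = 78.25, the triangle is acute, so the smallest enclosing circle is the circumcircle.
Circumcentre = (-2.625, -0.75), r² = 18.203125.
Diameter = 2r = 2√(18.203125) ≈ 8.533.

8.533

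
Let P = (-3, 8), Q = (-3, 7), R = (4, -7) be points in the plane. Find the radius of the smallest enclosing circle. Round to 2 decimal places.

Side lengths²: PQ² = 1, PR² = 274, QR² = 245.
Since PR² = 274 ≥ 245 + 1 = 246, the angle opposite PR is not acute, so the smallest enclosing circle has PR as diameter.
Centre = midpoint of PR = (0.5, 0.5), r² = 274/4 = 68.5.
r = √(68.5) ≈ 8.28.

8.28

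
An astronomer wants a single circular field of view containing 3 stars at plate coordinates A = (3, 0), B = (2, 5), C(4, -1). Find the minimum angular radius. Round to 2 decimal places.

3.16

Side lengths²: AB² = 26, AC² = 2, BC² = 40.
Since BC² = 40 ≥ 26 + 2 = 28, the angle opposite BC is not acute, so the smallest enclosing circle has BC as diameter.
Centre = midpoint of BC = (3, 2), r² = 40/4 = 10.
r = √10 ≈ 3.16.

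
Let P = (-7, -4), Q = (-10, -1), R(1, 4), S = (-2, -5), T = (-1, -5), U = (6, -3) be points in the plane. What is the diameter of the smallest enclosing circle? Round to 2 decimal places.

A smallest enclosing disk is always determined by at most three of the input points on its boundary.
The farthest pair is Q–U with squared distance 260. The circle on this segment as diameter has centre (-2, -2) and r² = 260/4 = 65.
Check P: distance² to centre = 29 ≤ 65, so it lies inside.
All remaining points lie in this disk, and no smaller disk contains both endpoints, so this is the minimum enclosing circle.
Diameter = 2r = 2√65 ≈ 16.12.

16.12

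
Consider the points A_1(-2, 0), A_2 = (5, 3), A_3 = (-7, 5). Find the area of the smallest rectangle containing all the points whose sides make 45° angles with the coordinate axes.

70

In coordinates u = x + y, v = x − y the rectangle is axis-aligned; the map (x,y)→(u,v) scales areas by 2.
u-values: -2, 8, -2; range = 8 − (-2) = 10.
v-values: -2, 2, -12; range = 2 − (-12) = 14.
Area = (10 × 14) / 2 = 70.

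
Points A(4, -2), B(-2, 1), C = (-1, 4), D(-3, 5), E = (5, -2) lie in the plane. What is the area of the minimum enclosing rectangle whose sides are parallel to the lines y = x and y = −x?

In coordinates u = x + y, v = x − y the rectangle is axis-aligned; the map (x,y)→(u,v) scales areas by 2.
u-values: 2, -1, 3, 2, 3; range = 3 − (-1) = 4.
v-values: 6, -3, -5, -8, 7; range = 7 − (-8) = 15.
Area = (4 × 15) / 2 = 30.

30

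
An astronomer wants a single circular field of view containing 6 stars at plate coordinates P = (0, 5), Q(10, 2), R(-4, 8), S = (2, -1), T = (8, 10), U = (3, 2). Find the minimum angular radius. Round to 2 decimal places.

The minimum enclosing circle of a finite set is fixed by two of the points (as a diameter) or three (as a circumcircle).
The farthest pair is Q–R with squared distance 232. The circle on this segment as diameter has centre (3, 5) and r² = 232/4 = 58.
Check P: distance² to centre = 9 ≤ 58, so it lies inside.
All remaining points lie in this disk, and no smaller disk contains both endpoints, so this is the minimum enclosing circle.
r = √58 ≈ 7.62.

7.62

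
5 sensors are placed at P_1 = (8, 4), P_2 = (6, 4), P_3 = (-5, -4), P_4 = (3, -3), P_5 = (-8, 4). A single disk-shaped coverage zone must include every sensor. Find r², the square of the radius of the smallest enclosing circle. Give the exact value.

By Welzl's lemma the MEC is supported by two points (diametrically opposite) or three points (on a circumcircle).
The minimum enclosing circle is determined by three boundary points: P_1, P_3, P_5.
Their circumcentre is (0, 2.4375) with r² = 66.44140625.
The farthest remaining point P_4 is at distance² 38.56640625 ≤ 66.44140625.

66.44140625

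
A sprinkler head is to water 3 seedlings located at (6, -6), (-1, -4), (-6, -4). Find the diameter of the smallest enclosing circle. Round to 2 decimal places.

12.17

Call the three points A, B, C in the order given.
Side lengths²: AB² = 53, AC² = 148, BC² = 25.
Since AC² = 148 ≥ 53 + 25 = 78, the angle opposite AC is not acute, so the smallest enclosing circle has AC as diameter.
Centre = midpoint of AC = (0, -5), r² = 148/4 = 37.
Diameter = 2r = 2√37 ≈ 12.17.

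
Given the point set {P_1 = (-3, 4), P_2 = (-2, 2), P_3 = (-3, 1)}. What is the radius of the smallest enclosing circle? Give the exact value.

1.5

Side lengths²: P_1P_2² = 5, P_1P_3² = 9, P_2P_3² = 2.
Since P_1P_3² = 9 ≥ 5 + 2 = 7, the angle opposite P_1P_3 is not acute, so the smallest enclosing circle has P_1P_3 as diameter.
Centre = midpoint of P_1P_3 = (-3, 2.5), r² = 9/4 = 2.25.
r = √(2.25) = 1.5.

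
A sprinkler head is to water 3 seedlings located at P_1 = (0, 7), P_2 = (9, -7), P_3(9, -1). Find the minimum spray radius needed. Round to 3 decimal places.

8.322

Side lengths²: P_1P_2² = 277, P_1P_3² = 145, P_2P_3² = 36.
Since P_1P_2² = 277 ≥ 145 + 36 = 181, the angle opposite P_1P_2 is not acute, so the smallest enclosing circle has P_1P_2 as diameter.
Centre = midpoint of P_1P_2 = (4.5, 0), r² = 277/4 = 69.25.
r = √(69.25) ≈ 8.322.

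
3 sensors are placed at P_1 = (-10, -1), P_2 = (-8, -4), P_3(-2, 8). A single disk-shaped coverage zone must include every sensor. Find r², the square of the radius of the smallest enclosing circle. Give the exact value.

45

Side lengths²: P_1P_2² = 13, P_1P_3² = 145, P_2P_3² = 180.
Since P_2P_3² = 180 ≥ 145 + 13 = 158, the angle opposite P_2P_3 is not acute, so the smallest enclosing circle has P_2P_3 as diameter.
Centre = midpoint of P_2P_3 = (-5, 2), r² = 180/4 = 45.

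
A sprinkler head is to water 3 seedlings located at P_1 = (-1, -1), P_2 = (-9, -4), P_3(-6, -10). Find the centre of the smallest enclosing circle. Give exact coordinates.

Side lengths²: P_1P_2² = 73, P_1P_3² = 106, P_2P_3² = 45.
Since P_1P_3² = 106 < 73 + 45 = 118, the triangle is acute, so the smallest enclosing circle is the circumcircle.
Circumcentre = (-151/38, -199/38), r² = 19345/722.
Centre = (-151/38, -199/38).

(-151/38, -199/38)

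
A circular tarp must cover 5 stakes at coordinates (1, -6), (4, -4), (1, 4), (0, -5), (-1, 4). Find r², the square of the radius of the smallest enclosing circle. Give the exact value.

26

By Welzl's lemma the MEC is supported by two points (diametrically opposite) or three points (on a circumcircle).
The farthest pair is (1, -6)–(-1, 4) with squared distance 104. The circle on this segment as diameter has centre (0, -1) and r² = 104/4 = 26.
Check (4, -4): distance² to centre = 25 ≤ 26, so it lies inside.
All remaining points lie in this disk, and no smaller disk contains both endpoints, so this is the minimum enclosing circle.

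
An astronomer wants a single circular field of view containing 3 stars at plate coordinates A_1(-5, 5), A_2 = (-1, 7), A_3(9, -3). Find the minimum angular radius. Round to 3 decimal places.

Side lengths²: A_1A_2² = 20, A_1A_3² = 260, A_2A_3² = 200.
Since A_1A_3² = 260 ≥ 200 + 20 = 220, the angle opposite A_1A_3 is not acute, so the smallest enclosing circle has A_1A_3 as diameter.
Centre = midpoint of A_1A_3 = (2, 1), r² = 260/4 = 65.
r = √65 ≈ 8.062.

8.062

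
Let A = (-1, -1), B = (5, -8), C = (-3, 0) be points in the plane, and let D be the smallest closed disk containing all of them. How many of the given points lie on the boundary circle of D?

2

Side lengths²: AB² = 85, AC² = 5, BC² = 128.
Since BC² = 128 ≥ 85 + 5 = 90, the angle opposite BC is not acute, so the smallest enclosing circle has BC as diameter.
Centre = midpoint of BC = (1, -4), r² = 128/4 = 32.
The points at distance exactly r from the centre are B, C — 2 points.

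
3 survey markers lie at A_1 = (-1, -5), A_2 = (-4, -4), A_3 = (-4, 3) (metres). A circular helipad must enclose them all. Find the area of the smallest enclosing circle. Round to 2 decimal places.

57.33

Side lengths²: A_1A_2² = 10, A_1A_3² = 73, A_2A_3² = 49.
Since A_1A_3² = 73 ≥ 49 + 10 = 59, the angle opposite A_1A_3 is not acute, so the smallest enclosing circle has A_1A_3 as diameter.
Centre = midpoint of A_1A_3 = (-2.5, -1), r² = 73/4 = 18.25.
Area = π·r² = π·18.25 ≈ 57.33.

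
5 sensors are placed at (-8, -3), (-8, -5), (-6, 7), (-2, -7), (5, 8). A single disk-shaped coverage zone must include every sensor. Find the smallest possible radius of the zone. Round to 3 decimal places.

A smallest enclosing disk is always determined by at most three of the input points on its boundary.
The farthest pair is (-8, -5)–(5, 8) with squared distance 338. The circle on this segment as diameter has centre (-1.5, 1.5) and r² = 338/4 = 84.5.
Check (-8, -3): distance² to centre = 62.5 ≤ 84.5, so it lies inside.
All remaining points lie in this disk, and no smaller disk contains both endpoints, so this is the minimum enclosing circle.
r = √(84.5) ≈ 9.192.

9.192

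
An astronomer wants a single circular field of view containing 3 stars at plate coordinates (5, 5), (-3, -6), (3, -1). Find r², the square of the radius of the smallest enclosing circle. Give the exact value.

Call the three points A, B, C in the order given.
Side lengths²: AB² = 185, AC² = 40, BC² = 61.
Since AB² = 185 ≥ 61 + 40 = 101, the angle opposite AB is not acute, so the smallest enclosing circle has AB as diameter.
Centre = midpoint of AB = (1, -0.5), r² = 185/4 = 46.25.

46.25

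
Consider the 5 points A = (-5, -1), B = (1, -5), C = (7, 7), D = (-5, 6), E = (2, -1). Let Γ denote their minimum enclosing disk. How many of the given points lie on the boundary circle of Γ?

3

The minimum enclosing circle of a finite set is fixed by two of the points (as a diameter) or three (as a circumcircle).
The minimum enclosing circle is determined by three boundary points: B, C, D.
Their circumcentre is (31/23, 107/46) with r² = 113825/2116.
The farthest remaining point A is at distance² 108673/2116 ≤ 113825/2116.
The points at distance exactly r from the centre are B, C, D — 3 points.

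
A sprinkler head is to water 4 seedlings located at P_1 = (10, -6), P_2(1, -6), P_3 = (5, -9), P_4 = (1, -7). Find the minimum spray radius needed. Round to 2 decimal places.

4.53

A smallest enclosing disk is always determined by at most three of the input points on its boundary.
The farthest pair is P_1–P_4 with squared distance 82. The circle on this segment as diameter has centre (5.5, -6.5) and r² = 82/4 = 20.5.
Check P_2: distance² to centre = 20.5 ≤ 20.5, so it lies inside.
All remaining points lie in this disk, and no smaller disk contains both endpoints, so this is the minimum enclosing circle.
r = √(20.5) ≈ 4.53.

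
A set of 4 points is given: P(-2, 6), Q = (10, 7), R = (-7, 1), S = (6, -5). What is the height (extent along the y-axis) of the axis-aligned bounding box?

max y = 7, min y = -5, so height = 12.

12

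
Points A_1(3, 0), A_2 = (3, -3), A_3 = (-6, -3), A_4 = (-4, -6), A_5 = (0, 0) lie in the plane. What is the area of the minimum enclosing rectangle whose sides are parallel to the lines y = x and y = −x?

In coordinates u = x + y, v = x − y the rectangle is axis-aligned; the map (x,y)→(u,v) scales areas by 2.
u-values: 3, 0, -9, -10, 0; range = 3 − (-10) = 13.
v-values: 3, 6, -3, 2, 0; range = 6 − (-3) = 9.
Area = (13 × 9) / 2 = 58.5.

58.5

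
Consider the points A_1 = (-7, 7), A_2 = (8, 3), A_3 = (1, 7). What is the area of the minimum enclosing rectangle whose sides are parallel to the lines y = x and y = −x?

In coordinates u = x + y, v = x − y the rectangle is axis-aligned; the map (x,y)→(u,v) scales areas by 2.
u-values: 0, 11, 8; range = 11 − 0 = 11.
v-values: -14, 5, -6; range = 5 − (-14) = 19.
Area = (11 × 19) / 2 = 104.5.

104.5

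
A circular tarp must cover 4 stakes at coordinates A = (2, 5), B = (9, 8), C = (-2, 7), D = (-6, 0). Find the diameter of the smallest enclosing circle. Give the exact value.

17

The farthest pair is B–D with squared distance 289. The circle on this segment as diameter has centre (1.5, 4) and r² = 289/4 = 72.25.
Check A: distance² to centre = 1.25 ≤ 72.25, so it lies inside.
All remaining points lie in this disk, and no smaller disk contains both endpoints, so this is the minimum enclosing circle.
Diameter = 2r = 2√(72.25) = 17.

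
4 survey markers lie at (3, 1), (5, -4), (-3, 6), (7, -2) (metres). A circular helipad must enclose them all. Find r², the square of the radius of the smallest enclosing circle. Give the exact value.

By Welzl's lemma the MEC is supported by two points (diametrically opposite) or three points (on a circumcircle).
The minimum enclosing circle is determined by three boundary points: (5, -4), (-3, 6), (7, -2).
Their circumcentre is (14/9, 13/9) with r² = 3362/81.
The farthest remaining point (3, 1) is at distance² 185/81 ≤ 3362/81.

3362/81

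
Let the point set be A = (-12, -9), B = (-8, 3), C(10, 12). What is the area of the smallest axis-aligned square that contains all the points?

484

The bounding box has width 22 and height 21.
An axis-aligned square enclosing the set must have side ≥ max(width, height).
So the minimum side is max(22, 21) = 22.
Area = 22² = 484.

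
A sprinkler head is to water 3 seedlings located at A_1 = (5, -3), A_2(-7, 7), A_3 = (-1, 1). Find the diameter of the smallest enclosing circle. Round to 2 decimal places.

15.62

Side lengths²: A_1A_2² = 244, A_1A_3² = 52, A_2A_3² = 72.
Since A_1A_2² = 244 ≥ 72 + 52 = 124, the angle opposite A_1A_2 is not acute, so the smallest enclosing circle has A_1A_2 as diameter.
Centre = midpoint of A_1A_2 = (-1, 2), r² = 244/4 = 61.
Diameter = 2r = 2√61 ≈ 15.62.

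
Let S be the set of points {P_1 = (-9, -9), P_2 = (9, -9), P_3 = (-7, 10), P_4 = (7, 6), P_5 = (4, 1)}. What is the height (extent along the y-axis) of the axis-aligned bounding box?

19

max y = 10, min y = -9, so height = 19.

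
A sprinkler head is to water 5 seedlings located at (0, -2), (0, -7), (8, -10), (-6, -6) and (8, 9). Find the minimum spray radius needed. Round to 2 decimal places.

The minimum enclosing circle of a finite set is fixed by two of the points (as a diameter) or three (as a circumcircle).
The minimum enclosing circle is determined by three boundary points: (8, -10), (-6, -6), (8, 9).
Their circumcentre is (22/7, -0.5) with r² = 22313/196.
The farthest remaining point (0, -7) is at distance² 10217/196 ≤ 22313/196.
r = √(22313/196) ≈ 10.67.

10.67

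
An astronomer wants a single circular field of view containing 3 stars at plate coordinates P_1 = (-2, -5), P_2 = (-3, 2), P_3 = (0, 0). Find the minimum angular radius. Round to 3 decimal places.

Side lengths²: P_1P_2² = 50, P_1P_3² = 29, P_2P_3² = 13.
Since P_1P_2² = 50 ≥ 29 + 13 = 42, the angle opposite P_1P_2 is not acute, so the smallest enclosing circle has P_1P_2 as diameter.
Centre = midpoint of P_1P_2 = (-2.5, -1.5), r² = 50/4 = 12.5.
r = √(12.5) ≈ 3.536.

3.536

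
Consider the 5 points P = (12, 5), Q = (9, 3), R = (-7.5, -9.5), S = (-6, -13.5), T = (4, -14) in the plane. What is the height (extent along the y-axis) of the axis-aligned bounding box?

max y = 5, min y = -14, so height = 19.

19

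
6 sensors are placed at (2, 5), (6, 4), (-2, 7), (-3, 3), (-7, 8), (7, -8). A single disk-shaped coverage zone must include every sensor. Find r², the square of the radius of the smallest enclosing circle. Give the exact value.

By Welzl's lemma the MEC is supported by two points (diametrically opposite) or three points (on a circumcircle).
The farthest pair is (-7, 8)–(7, -8) with squared distance 452. The circle on this segment as diameter has centre (0, 0) and r² = 452/4 = 113.
Check (2, 5): distance² to centre = 29 ≤ 113, so it lies inside.
All remaining points lie in this disk, and no smaller disk contains both endpoints, so this is the minimum enclosing circle.

113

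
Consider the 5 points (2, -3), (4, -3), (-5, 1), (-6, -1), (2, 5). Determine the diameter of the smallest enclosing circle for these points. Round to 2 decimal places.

11.07

A smallest enclosing disk is always determined by at most three of the input points on its boundary.
The minimum enclosing circle is determined by three boundary points: (4, -3), (-6, -1), (2, 5).
Their circumcentre is (-11/19, 2/19) with r² = 11050/361.
The farthest remaining point (-5, 1) is at distance² 7345/361 ≤ 11050/361.
Diameter = 2r = 2√(11050/361) ≈ 11.07.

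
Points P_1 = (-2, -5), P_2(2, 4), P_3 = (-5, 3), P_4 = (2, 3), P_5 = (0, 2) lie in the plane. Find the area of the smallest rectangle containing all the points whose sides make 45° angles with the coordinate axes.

71.5

In coordinates u = x + y, v = x − y the rectangle is axis-aligned; the map (x,y)→(u,v) scales areas by 2.
u-values: -7, 6, -2, 5, 2; range = 6 − (-7) = 13.
v-values: 3, -2, -8, -1, -2; range = 3 − (-8) = 11.
Area = (13 × 11) / 2 = 71.5.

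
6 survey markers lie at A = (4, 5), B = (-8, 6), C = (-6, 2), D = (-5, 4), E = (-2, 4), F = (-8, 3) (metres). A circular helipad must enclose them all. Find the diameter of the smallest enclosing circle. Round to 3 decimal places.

The minimum enclosing circle of a finite set is fixed by two of the points (as a diameter) or three (as a circumcircle).
The minimum enclosing circle is determined by three boundary points: A, B, F.
Their circumcentre is (-25/12, 4.5) with r² = 5365/144.
The farthest remaining point C is at distance² 3109/144 ≤ 5365/144.
Diameter = 2r = 2√(5365/144) ≈ 12.208.

12.208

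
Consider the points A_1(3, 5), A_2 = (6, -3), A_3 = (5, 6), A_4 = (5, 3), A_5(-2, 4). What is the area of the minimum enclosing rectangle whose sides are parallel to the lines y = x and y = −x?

67.5

In coordinates u = x + y, v = x − y the rectangle is axis-aligned; the map (x,y)→(u,v) scales areas by 2.
u-values: 8, 3, 11, 8, 2; range = 11 − 2 = 9.
v-values: -2, 9, -1, 2, -6; range = 9 − (-6) = 15.
Area = (9 × 15) / 2 = 67.5.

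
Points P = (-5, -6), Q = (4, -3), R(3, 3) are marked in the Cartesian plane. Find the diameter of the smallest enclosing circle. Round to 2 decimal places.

12.04

Side lengths²: PQ² = 90, PR² = 145, QR² = 37.
Since PR² = 145 ≥ 90 + 37 = 127, the angle opposite PR is not acute, so the smallest enclosing circle has PR as diameter.
Centre = midpoint of PR = (-1, -1.5), r² = 145/4 = 36.25.
Diameter = 2r = 2√(36.25) ≈ 12.04.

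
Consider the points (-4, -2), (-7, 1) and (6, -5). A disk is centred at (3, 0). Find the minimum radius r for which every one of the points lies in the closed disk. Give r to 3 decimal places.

10.050

The required radius is the distance from (3, 0) to the farthest point.
Squared distances: 53, 101, 34.
Maximum is 101, attained at (-7, 1).
r = √101 ≈ 10.050.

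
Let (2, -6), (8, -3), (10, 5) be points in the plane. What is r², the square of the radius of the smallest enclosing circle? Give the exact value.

46.25

Call the three points A, B, C in the order given.
Side lengths²: AB² = 45, AC² = 185, BC² = 68.
Since AC² = 185 ≥ 68 + 45 = 113, the angle opposite AC is not acute, so the smallest enclosing circle has AC as diameter.
Centre = midpoint of AC = (6, -0.5), r² = 185/4 = 46.25.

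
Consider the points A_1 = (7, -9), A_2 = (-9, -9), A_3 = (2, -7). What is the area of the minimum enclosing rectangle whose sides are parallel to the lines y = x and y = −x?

128

In coordinates u = x + y, v = x − y the rectangle is axis-aligned; the map (x,y)→(u,v) scales areas by 2.
u-values: -2, -18, -5; range = -2 − (-18) = 16.
v-values: 16, 0, 9; range = 16 − 0 = 16.
Area = (16 × 16) / 2 = 128.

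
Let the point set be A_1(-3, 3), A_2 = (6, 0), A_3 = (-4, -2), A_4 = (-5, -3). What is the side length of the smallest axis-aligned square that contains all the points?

The bounding box has width 11 and height 6.
An axis-aligned square enclosing the set must have side ≥ max(width, height).
So the minimum side is max(11, 6) = 11.

11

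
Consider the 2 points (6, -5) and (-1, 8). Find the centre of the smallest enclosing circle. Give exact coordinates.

(2.5, 1.5)

The smallest circle enclosing two points has them as diameter endpoints.
Centre = midpoint = (2.5, 1.5); r² = |(6, -5)−(-1, 8)|²/4 = 218/4 = 54.5.
Centre = (2.5, 1.5).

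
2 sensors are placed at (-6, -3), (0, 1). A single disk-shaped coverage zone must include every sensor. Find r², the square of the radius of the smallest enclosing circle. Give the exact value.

13

The smallest circle enclosing two points has them as diameter endpoints.
Centre = midpoint = (-3, -1); r² = |(-6, -3)−(0, 1)|²/4 = 52/4 = 13.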